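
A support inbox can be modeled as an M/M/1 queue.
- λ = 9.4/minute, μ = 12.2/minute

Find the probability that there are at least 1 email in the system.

ρ = λ/μ = 9.4/12.2 = 0.7705
P(N ≥ n) = ρⁿ
P(N ≥ 1) = 0.7705^1
P(N ≥ 1) = 0.7705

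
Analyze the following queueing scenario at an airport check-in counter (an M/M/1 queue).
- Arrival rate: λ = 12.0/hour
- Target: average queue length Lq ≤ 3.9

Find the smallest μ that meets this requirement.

For M/M/1: Lq = λ²/(μ(μ-λ))
Need Lq ≤ 3.9, i.e. μ(μ-λ) ≥ λ²/3.9
μ² - 12.0μ - 144.00/3.9 ≥ 0  →  μ² - 12.0μ - 36.92308 ≥ 0
Quadratic formula (positive root): μ = [λ + √(λ² + 4×36.92308)]/2
Discriminant: 144.00 + 4×36.92308 = 291.6923, √291.6923 = 17.0790
μ ≥ (12.0 + 17.0790)/2 = 14.5395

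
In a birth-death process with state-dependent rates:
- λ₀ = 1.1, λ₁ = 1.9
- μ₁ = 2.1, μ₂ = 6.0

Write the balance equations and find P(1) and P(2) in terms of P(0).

Balance equations:
State 0: λ₀P₀ = μ₁P₁ → P₁ = (λ₀/μ₁)P₀ = (1.1/2.1)P₀ = 0.5238P₀
State 1: P₂ = (λ₀λ₁)/(μ₁μ₂)P₀ = (1.1×1.9)/(2.1×6.0)P₀ = 0.1659P₀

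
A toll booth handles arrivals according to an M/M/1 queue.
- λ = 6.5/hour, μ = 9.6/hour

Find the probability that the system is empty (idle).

ρ = λ/μ = 6.5/9.6 = 0.6771
P(0) = 1 - ρ = 1 - 0.6771 = 0.3229
The server is idle 32.29% of the time.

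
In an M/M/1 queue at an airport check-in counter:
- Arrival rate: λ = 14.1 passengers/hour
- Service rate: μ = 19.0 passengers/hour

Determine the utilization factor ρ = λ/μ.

Server utilization: ρ = λ/μ
ρ = 14.1/19.0 = 0.7421
The server is busy 74.21% of the time.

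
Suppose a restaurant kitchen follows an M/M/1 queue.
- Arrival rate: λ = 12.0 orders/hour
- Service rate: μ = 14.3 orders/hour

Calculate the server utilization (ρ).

Server utilization: ρ = λ/μ
ρ = 12.0/14.3 = 0.8392
The server is busy 83.92% of the time.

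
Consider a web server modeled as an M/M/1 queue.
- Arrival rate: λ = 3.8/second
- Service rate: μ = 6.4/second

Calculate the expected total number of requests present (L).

ρ = λ/μ = 3.8/6.4 = 0.5937
For M/M/1: L = λ/(μ-λ)
L = 3.8/(6.4-3.8) = 3.8/2.60
L = 1.4615 requests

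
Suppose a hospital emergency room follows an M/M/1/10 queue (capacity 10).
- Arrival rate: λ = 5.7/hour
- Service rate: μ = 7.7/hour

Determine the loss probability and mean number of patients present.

ρ = λ/μ = 5.7/7.7 = 0.74026
P₀ = (1-ρ)/(1-ρ^(K+1)) = (1-0.74026)/(1-0.74026^11) = 0.2597/0.9634 = 0.2696
P_K = P₀×ρ^K = 0.2696 × 0.74026^10 = 0.2696 × 0.04941 = 0.01332
Blocking probability P_10 = 0.01332 (1.33%)
L = ρ[1 - (K+1)ρ^K + Kρ^(K+1)] / [(1-ρ)(1-ρ^(K+1))]
L = 0.74026 × (1 - 11×0.049413 + 10×0.036579) / ((1 - 0.74026) × (1 - 0.036579)) = 2.4324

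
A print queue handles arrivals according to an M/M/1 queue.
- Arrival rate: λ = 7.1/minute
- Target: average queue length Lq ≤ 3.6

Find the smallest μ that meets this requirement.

For M/M/1: Lq = λ²/(μ(μ-λ))
Need Lq ≤ 3.6, i.e. μ(μ-λ) ≥ λ²/3.6
μ² - 7.1μ - 50.41/3.6 ≥ 0  →  μ² - 7.1μ - 14.00278 ≥ 0
Quadratic formula (positive root): μ = [λ + √(λ² + 4×14.00278)]/2
Discriminant: 50.41 + 4×14.00278 = 106.4211, √106.4211 = 10.31606
μ ≥ (7.1 + 10.31606)/2 = 8.7080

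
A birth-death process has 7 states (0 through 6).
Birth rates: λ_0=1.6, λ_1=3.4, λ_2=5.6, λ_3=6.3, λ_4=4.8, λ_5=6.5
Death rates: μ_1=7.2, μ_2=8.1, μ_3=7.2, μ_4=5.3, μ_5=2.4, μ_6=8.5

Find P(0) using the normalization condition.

Ratios P(n)/P(0) = (λ₀···λₙ₋₁)/(μ₁···μₙ):
P(1)/P(0) = (1.6)/(7.2) = 0.2222
P(2)/P(0) = (1.6×3.4)/(7.2×8.1) = 0.09328
P(3)/P(0) = (1.6×3.4×5.6)/(7.2×8.1×7.2) = 0.07255
P(4)/P(0) = (1.6×3.4×5.6×6.3)/(7.2×8.1×7.2×5.3) = 0.08624
P(5)/P(0) = (1.6×3.4×5.6×6.3×4.8)/(7.2×8.1×7.2×5.3×2.4) = 0.1725
P(6)/P(0) = (1.6×3.4×5.6×6.3×4.8×6.5)/(7.2×8.1×7.2×5.3×2.4×8.5) = 0.1319

Normalization: ∑ P(n) = 1
P(0) × (1.0000 + 0.2222 + 0.09328 + 0.07255 + 0.08624 + 0.1725 + 0.1319) = 1
P(0) × 1.7787 = 1
P(0) = 1/1.7787 = 0.5622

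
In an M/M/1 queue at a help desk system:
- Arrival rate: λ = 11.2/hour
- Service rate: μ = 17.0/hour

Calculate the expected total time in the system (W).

First, compute utilization: ρ = λ/μ = 11.2/17.0 = 0.6588
For M/M/1: W = 1/(μ-λ)
W = 1/(17.0-11.2) = 1/5.80
W = 0.1724 hours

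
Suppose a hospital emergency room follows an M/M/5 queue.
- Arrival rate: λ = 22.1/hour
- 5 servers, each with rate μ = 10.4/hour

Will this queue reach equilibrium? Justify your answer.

Stability requires ρ = λ/(cμ) < 1
ρ = 22.1/(5 × 10.4) = 22.1/52.00 = 0.4250
Since 0.4250 < 1, the system is STABLE.
The servers are busy 42.50% of the time.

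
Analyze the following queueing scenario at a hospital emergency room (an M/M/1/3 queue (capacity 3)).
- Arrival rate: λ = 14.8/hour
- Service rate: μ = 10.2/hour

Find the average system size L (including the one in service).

ρ = λ/μ = 14.8/10.2 = 1.45098
P₀ = (1-ρ)/(1-ρ^(K+1)) = (1-1.45098)/(1-1.45098^4) = -0.4510/-3.4325 = 0.1314
P_K = P₀×ρ^K = 0.1314 × 1.45098^3 = 0.1314 × 3.0548 = 0.4014
L = ρ[1 - (K+1)ρ^K + Kρ^(K+1)] / [(1-ρ)(1-ρ^(K+1))]
L = 1.45098 × (1 - 4×3.054811 + 3×4.432469) / ((1 - 1.45098) × (1 - 4.432469)) = 1.9479 patients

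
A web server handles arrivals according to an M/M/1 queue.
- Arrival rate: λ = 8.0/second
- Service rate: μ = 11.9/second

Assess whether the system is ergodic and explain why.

Stability requires ρ = λ/(cμ) < 1
ρ = 8.0/(1 × 11.9) = 8.0/11.90 = 0.6723
Since 0.6723 < 1, the system is STABLE.
The server is busy 67.23% of the time.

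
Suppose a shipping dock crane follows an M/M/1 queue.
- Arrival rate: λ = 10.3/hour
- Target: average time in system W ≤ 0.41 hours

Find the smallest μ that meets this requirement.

For M/M/1: W = 1/(μ-λ)
Need W ≤ 0.41, so 1/(μ-λ) ≤ 0.41
μ - λ ≥ 1/0.41 = 2.4390
μ ≥ 10.3 + 2.4390 = 12.7390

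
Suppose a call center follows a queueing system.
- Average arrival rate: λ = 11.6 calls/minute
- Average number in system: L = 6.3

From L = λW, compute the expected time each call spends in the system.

Little's Law: L = λW, so W = L/λ
W = 6.3/11.6 = 0.5431 minutes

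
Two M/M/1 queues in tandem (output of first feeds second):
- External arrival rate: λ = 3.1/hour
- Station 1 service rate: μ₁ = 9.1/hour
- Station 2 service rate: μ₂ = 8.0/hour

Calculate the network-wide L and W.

By Jackson's theorem, each station behaves as independent M/M/1.
Station 1: ρ₁ = 3.1/9.1 = 0.3407, L₁ = ρ₁/(1-ρ₁) = λ/(μ₁-λ) = 3.1/6.00 = 0.51667
Station 2: ρ₂ = 3.1/8.0 = 0.3875, L₂ = ρ₂/(1-ρ₂) = λ/(μ₂-λ) = 3.1/4.90 = 0.63265
Total: L = L₁ + L₂ = 0.51667 + 0.63265 = 1.1493
W = L/λ = 1.1493/3.1 = 0.3707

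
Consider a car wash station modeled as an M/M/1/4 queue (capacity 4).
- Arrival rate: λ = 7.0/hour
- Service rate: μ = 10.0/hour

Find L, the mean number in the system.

ρ = λ/μ = 7.0/10.0 = 0.7000
P₀ = (1-ρ)/(1-ρ^(K+1)) = (1-0.7000)/(1-0.7000^5) = 0.3000/0.8319 = 0.3606
P_K = P₀×ρ^K = 0.3606 × 0.7000^4 = 0.3606 × 0.2401 = 0.08658
L = ρ[1 - (K+1)ρ^K + Kρ^(K+1)] / [(1-ρ)(1-ρ^(K+1))]
L = 0.7000 × (1 - 5×0.24010 + 4×0.16807) / ((1 - 0.7000) × (1 - 0.16807)) = 1.3232 cars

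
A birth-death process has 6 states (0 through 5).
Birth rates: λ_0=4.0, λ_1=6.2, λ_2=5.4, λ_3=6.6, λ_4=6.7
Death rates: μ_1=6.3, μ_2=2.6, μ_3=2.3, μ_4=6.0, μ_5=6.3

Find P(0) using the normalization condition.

Ratios P(n)/P(0) = (λ₀···λₙ₋₁)/(μ₁···μₙ):
P(1)/P(0) = (4.0)/(6.3) = 0.634921
P(2)/P(0) = (4.0×6.2)/(6.3×2.6) = 1.51404
P(3)/P(0) = (4.0×6.2×5.4)/(6.3×2.6×2.3) = 3.55471
P(4)/P(0) = (4.0×6.2×5.4×6.6)/(6.3×2.6×2.3×6.0) = 3.91018
P(5)/P(0) = (4.0×6.2×5.4×6.6×6.7)/(6.3×2.6×2.3×6.0×6.3) = 4.15844

Normalization: ∑ P(n) = 1
P(0) × (1.00000 + 0.634921 + 1.51404 + 3.55471 + 3.91018 + 4.15844) = 1
P(0) × 14.7723 = 1
P(0) = 1/14.7723 = 0.06769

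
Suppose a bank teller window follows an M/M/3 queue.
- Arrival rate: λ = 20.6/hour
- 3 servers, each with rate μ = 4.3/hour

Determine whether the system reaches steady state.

Stability requires ρ = λ/(cμ) < 1
ρ = 20.6/(3 × 4.3) = 20.6/12.90 = 1.5969
Since 1.5969 ≥ 1, the system is UNSTABLE.
Need c > λ/μ = 20.6/4.3 = 4.79.
Minimum servers needed: c = 5.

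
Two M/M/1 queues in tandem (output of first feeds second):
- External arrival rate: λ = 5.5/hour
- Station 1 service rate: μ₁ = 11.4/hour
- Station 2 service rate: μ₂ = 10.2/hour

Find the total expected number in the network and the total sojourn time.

By Jackson's theorem, each station behaves as independent M/M/1.
Station 1: ρ₁ = 5.5/11.4 = 0.4825, L₁ = ρ₁/(1-ρ₁) = λ/(μ₁-λ) = 5.5/5.90 = 0.9322
Station 2: ρ₂ = 5.5/10.2 = 0.5392, L₂ = ρ₂/(1-ρ₂) = λ/(μ₂-λ) = 5.5/4.70 = 1.1702
Total: L = L₁ + L₂ = 0.9322 + 1.1702 = 2.1024
W = L/λ = 2.1024/5.5 = 0.3823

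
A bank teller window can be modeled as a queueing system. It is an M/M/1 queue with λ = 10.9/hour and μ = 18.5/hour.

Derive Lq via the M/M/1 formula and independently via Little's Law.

Method 1 (direct): Lq = λ²/(μ(μ-λ)) = 118.81/(18.5 × 7.60) = 0.8450

Method 2 (Little's Law):
W = 1/(μ-λ) = 1/7.60 = 0.131579
Wq = W - 1/μ = 0.131579 - 0.0540541 = 0.07752
Lq = λWq = 10.9 × 0.07752 = 0.8450 ✔ (matches Method 1)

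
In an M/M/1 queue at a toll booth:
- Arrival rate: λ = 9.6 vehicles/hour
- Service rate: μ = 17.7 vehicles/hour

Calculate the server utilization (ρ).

Server utilization: ρ = λ/μ
ρ = 9.6/17.7 = 0.5424
The server is busy 54.24% of the time.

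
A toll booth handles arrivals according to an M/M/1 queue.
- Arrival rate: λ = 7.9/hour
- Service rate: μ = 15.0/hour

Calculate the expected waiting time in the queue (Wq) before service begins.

First, compute utilization: ρ = λ/μ = 7.9/15.0 = 0.5267
For M/M/1: Wq = λ/(μ(μ-λ))
Wq = 7.9/(15.0 × (15.0-7.9))
Wq = 7.9/(15.0 × 7.10)
Wq = 0.07418 hours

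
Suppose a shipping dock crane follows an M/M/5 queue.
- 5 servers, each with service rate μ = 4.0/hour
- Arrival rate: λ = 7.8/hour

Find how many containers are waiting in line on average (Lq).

Traffic intensity: ρ = λ/(cμ) = 7.8/(5×4.0) = 0.3900
Since ρ = 0.3900 < 1, system is stable.
Offered load a = λ/μ = cρ = 7.8/4.0 = 1.9500
P₀ = [ Σₙ₌₀^4 aⁿ/n! + a^5/(5!(1-ρ)) ]⁻¹
Σ = a^0/0! + a^1/1! + a^2/2! + a^3/3! + a^4/4! = 1.0000 + 1.9500 + 1.9012 + 1.2358 + 0.6025 = 6.6895
a^5/(5!(1-ρ)) = 28.1951/(120 × 0.6100) = 0.3852
P₀ = 1/(6.6895 + 0.3852) = 0.1413
Lq = P₀·a^5·ρ / (5!(1-ρ)²) = 0.14135 × 28.1951 × 0.39000 / (120 × 0.37210) = 0.03481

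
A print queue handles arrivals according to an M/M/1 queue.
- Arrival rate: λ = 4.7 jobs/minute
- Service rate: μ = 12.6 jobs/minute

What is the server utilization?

Server utilization: ρ = λ/μ
ρ = 4.7/12.6 = 0.3730
The server is busy 37.30% of the time.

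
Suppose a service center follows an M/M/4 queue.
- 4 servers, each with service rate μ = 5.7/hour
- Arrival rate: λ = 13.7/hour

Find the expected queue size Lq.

Traffic intensity: ρ = λ/(cμ) = 13.7/(4×5.7) = 0.6009
Since ρ = 0.6009 < 1, system is stable.
Offered load a = λ/μ = cρ = 13.7/5.7 = 2.4035
P₀ = [ Σₙ₌₀^3 aⁿ/n! + a^4/(4!(1-ρ)) ]⁻¹
Σ = a^0/0! + a^1/1! + a^2/2! + a^3/3! = 1.00000 + 2.40351 + 2.88843 + 2.31412 = 8.6061
a^4/(4!(1-ρ)) = 33.3720/(24 × 0.39912) = 3.4839
P₀ = 1/(8.6061 + 3.4839) = 0.08271
Lq = P₀·a^4·ρ / (4!(1-ρ)²) = 0.08271 × 33.3720 × 0.6009 / (24 × 0.1593) = 0.4338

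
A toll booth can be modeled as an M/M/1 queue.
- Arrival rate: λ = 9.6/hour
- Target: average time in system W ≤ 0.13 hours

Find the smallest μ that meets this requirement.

For M/M/1: W = 1/(μ-λ)
Need W ≤ 0.13, so 1/(μ-λ) ≤ 0.13
μ - λ ≥ 1/0.13 = 7.6923
μ ≥ 9.6 + 7.6923 = 17.2923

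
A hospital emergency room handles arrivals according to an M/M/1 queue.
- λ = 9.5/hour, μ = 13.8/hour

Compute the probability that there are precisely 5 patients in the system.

ρ = λ/μ = 9.5/13.8 = 0.6884
P(n) = (1-ρ)ρⁿ
P(5) = (1-0.6884) × 0.6884^5
P(5) = 0.3116 × 0.1546
P(5) = 0.04817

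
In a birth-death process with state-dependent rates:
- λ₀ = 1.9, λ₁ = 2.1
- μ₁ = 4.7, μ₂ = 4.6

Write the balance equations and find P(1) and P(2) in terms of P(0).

Balance equations:
State 0: λ₀P₀ = μ₁P₁ → P₁ = (λ₀/μ₁)P₀ = (1.9/4.7)P₀ = 0.4043P₀
State 1: P₂ = (λ₀λ₁)/(μ₁μ₂)P₀ = (1.9×2.1)/(4.7×4.6)P₀ = 0.1846P₀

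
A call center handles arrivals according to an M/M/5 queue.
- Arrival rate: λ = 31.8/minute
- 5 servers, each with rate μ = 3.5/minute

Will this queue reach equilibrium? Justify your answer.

Stability requires ρ = λ/(cμ) < 1
ρ = 31.8/(5 × 3.5) = 31.8/17.50 = 1.8171
Since 1.8171 ≥ 1, the system is UNSTABLE.
Need c > λ/μ = 31.8/3.5 = 9.09.
Minimum servers needed: c = 10.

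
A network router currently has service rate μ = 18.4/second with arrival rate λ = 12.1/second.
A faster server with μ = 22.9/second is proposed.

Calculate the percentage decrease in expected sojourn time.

System 1: ρ₁ = 12.1/18.4 = 0.6576, W₁ = 1/(18.4-12.1) = 0.15873
System 2: ρ₂ = 12.1/22.9 = 0.5284, W₂ = 1/(22.9-12.1) = 0.092593
Improvement: (W₁-W₂)/W₁ = (0.15873-0.092593)/0.15873 = 41.67%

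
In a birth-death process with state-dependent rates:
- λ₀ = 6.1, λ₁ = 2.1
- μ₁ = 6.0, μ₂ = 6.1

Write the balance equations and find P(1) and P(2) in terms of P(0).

Balance equations:
State 0: λ₀P₀ = μ₁P₁ → P₁ = (λ₀/μ₁)P₀ = (6.1/6.0)P₀ = 1.0167P₀
State 1: P₂ = (λ₀λ₁)/(μ₁μ₂)P₀ = (6.1×2.1)/(6.0×6.1)P₀ = 0.3500P₀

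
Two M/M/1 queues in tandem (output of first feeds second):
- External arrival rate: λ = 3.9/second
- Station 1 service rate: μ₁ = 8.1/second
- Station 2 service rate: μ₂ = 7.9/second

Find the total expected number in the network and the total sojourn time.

By Jackson's theorem, each station behaves as independent M/M/1.
Station 1: ρ₁ = 3.9/8.1 = 0.4815, L₁ = ρ₁/(1-ρ₁) = λ/(μ₁-λ) = 3.9/4.20 = 0.9286
Station 2: ρ₂ = 3.9/7.9 = 0.4937, L₂ = ρ₂/(1-ρ₂) = λ/(μ₂-λ) = 3.9/4.00 = 0.9750
Total: L = L₁ + L₂ = 0.9286 + 0.9750 = 1.9036
W = L/λ = 1.9036/3.9 = 0.4881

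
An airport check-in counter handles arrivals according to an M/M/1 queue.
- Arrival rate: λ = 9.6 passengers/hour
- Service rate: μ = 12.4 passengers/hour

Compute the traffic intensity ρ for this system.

Server utilization: ρ = λ/μ
ρ = 9.6/12.4 = 0.7742
The server is busy 77.42% of the time.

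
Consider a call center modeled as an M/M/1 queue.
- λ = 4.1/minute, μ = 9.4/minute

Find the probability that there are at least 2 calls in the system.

ρ = λ/μ = 4.1/9.4 = 0.43617
P(N ≥ n) = ρⁿ
P(N ≥ 2) = 0.43617^2
P(N ≥ 2) = 0.1902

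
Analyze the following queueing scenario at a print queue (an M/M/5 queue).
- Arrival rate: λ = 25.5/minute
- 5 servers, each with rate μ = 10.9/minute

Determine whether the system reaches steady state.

Stability requires ρ = λ/(cμ) < 1
ρ = 25.5/(5 × 10.9) = 25.5/54.50 = 0.4679
Since 0.4679 < 1, the system is STABLE.
The servers are busy 46.79% of the time.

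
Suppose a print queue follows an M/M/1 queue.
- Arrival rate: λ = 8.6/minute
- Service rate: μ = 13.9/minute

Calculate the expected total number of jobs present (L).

ρ = λ/μ = 8.6/13.9 = 0.6187
For M/M/1: L = λ/(μ-λ)
L = 8.6/(13.9-8.6) = 8.6/5.30
L = 1.6226 jobs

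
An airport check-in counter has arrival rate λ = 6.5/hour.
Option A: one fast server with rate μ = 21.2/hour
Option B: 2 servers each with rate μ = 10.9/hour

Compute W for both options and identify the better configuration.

Option A: single server μ = 21.2 (M/M/1)
  ρ_A = 6.5/21.2 = 0.3066
  W_A = 1/(μ-λ) = 1/(21.2-6.5) = 1/14.70 = 0.06803

Option B: 2 servers μ = 10.9 (M/M/2)
  ρ_B = λ/(cμ) = 6.5/(2×10.9) = 0.2982
  Offered load a = λ/μ = cρ = 6.5/10.9 = 0.5963
  P₀ = [ Σₙ₌₀^1 aⁿ/n! + a^2/(2!(1-ρ)) ]⁻¹
  Σ = a^0/0! + a^1/1! = 1.0000 + 0.5963 = 1.5963
  a^2/(2!(1-ρ)) = 0.3556/(2 × 0.7018) = 0.2533
  P₀ = 1/(1.5963 + 0.25334) = 0.5406
  Lq = P₀·a^2·ρ / (2!(1-ρ)²) = 0.5406 × 0.3556 × 0.2982 / (2 × 0.4926) = 0.05819
  Wq_B = Lq/λ = 0.05819/6.5 = 0.008952
  W_B = Wq_B + 1/μ = 0.008952 + 0.09174 = 0.1007

Since W_A = 0.06803 < W_B = 0.1007, Option A (single fast server) has the shorter time in system.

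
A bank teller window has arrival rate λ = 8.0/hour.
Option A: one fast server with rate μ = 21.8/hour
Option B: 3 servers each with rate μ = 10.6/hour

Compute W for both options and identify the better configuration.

Option A: single server μ = 21.8 (M/M/1)
  ρ_A = 8.0/21.8 = 0.3670
  W_A = 1/(μ-λ) = 1/(21.8-8.0) = 1/13.80 = 0.07246

Option B: 3 servers μ = 10.6 (M/M/3)
  ρ_B = λ/(cμ) = 8.0/(3×10.6) = 0.2516
  Offered load a = λ/μ = cρ = 8.0/10.6 = 0.7547
  P₀ = [ Σₙ₌₀^2 aⁿ/n! + a^3/(3!(1-ρ)) ]⁻¹
  Σ = a^0/0! + a^1/1! + a^2/2! = 1.0000 + 0.7547 + 0.2848 = 2.0395
  a^3/(3!(1-ρ)) = 0.42989/(6 × 0.74843) = 0.09573
  P₀ = 1/(2.0395 + 0.09573) = 0.4683
  Lq = P₀·a^3·ρ / (3!(1-ρ)²) = 0.4683 × 0.4299 × 0.2516 / (6 × 0.5601) = 0.01507
  Wq_B = Lq/λ = 0.01507/8.0 = 0.001884
  W_B = Wq_B + 1/μ = 0.001884 + 0.09434 = 0.09622

Since W_A = 0.07246 < W_B = 0.09622, Option A (single fast server) has the shorter time in system.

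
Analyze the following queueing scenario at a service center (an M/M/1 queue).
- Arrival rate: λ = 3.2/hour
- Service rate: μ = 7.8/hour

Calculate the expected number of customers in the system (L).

ρ = λ/μ = 3.2/7.8 = 0.4103
For M/M/1: L = λ/(μ-λ)
L = 3.2/(7.8-3.2) = 3.2/4.60
L = 0.6957 customers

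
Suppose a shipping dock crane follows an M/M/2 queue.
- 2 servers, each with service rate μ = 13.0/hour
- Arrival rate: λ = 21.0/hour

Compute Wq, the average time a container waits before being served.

Traffic intensity: ρ = λ/(cμ) = 21.0/(2×13.0) = 0.8077
Since ρ = 0.8077 < 1, system is stable.
Offered load a = λ/μ = cρ = 21.0/13.0 = 1.6154
P₀ = [ Σₙ₌₀^1 aⁿ/n! + a^2/(2!(1-ρ)) ]⁻¹
Σ = a^0/0! + a^1/1! = 1.0000 + 1.6154 = 2.6154
a^2/(2!(1-ρ)) = 2.6095/(2 × 0.19231) = 6.7846
P₀ = 1/(2.6154 + 6.7846) = 0.1064
Lq = P₀·a^2·ρ / (2!(1-ρ)²) = 0.10638 × 2.6095 × 0.80769 / (2 × 0.036982) = 3.0314
Wq = Lq/λ = 3.0314/21.0 = 0.1444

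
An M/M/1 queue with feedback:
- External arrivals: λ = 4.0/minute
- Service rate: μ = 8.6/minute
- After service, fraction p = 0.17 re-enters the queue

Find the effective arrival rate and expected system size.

Effective arrival rate: λ_eff = λ/(1-p) = 4.0/(1-0.17) = 4.0/0.83 = 4.8193
ρ = λ_eff/μ = 4.8193/8.6 = 0.56038
L = ρ/(1-ρ) = 0.56038/(1-0.56038) = 1.2747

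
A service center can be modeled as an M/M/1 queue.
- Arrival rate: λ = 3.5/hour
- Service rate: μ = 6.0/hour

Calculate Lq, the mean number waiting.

ρ = λ/μ = 3.5/6.0 = 0.5833
For M/M/1: Lq = λ²/(μ(μ-λ))
Lq = 12.25/(6.0 × 2.50)
Lq = 0.8167 customers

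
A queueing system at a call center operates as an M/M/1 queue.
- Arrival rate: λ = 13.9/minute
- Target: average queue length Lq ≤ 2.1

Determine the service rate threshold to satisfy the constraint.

For M/M/1: Lq = λ²/(μ(μ-λ))
Need Lq ≤ 2.1, i.e. μ(μ-λ) ≥ λ²/2.1
μ² - 13.9μ - 193.21/2.1 ≥ 0  →  μ² - 13.9μ - 92.00476 ≥ 0
Quadratic formula (positive root): μ = [λ + √(λ² + 4×92.00476)]/2
Discriminant: 193.21 + 4×92.00476 = 561.2290, √561.2290 = 23.6903
μ ≥ (13.9 + 23.6903)/2 = 18.7951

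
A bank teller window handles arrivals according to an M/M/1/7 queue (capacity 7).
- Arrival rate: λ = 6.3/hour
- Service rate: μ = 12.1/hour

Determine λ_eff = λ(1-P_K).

ρ = λ/μ = 6.3/12.1 = 0.52066
P₀ = (1-ρ)/(1-ρ^(K+1)) = (1-0.52066)/(1-0.52066^8) = 0.4793/0.9946 = 0.4819
P_K = P₀×ρ^K = 0.48194 × 0.52066^7 = 0.48194 × 0.010372 = 0.004999
λ_eff = λ(1-P_K) = 6.3 × (1 - 0.004999) = 6.3 × 0.9950 = 6.2685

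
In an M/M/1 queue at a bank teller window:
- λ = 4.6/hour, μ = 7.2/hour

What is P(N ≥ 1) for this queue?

ρ = λ/μ = 4.6/7.2 = 0.6389
P(N ≥ n) = ρⁿ
P(N ≥ 1) = 0.6389^1
P(N ≥ 1) = 0.6389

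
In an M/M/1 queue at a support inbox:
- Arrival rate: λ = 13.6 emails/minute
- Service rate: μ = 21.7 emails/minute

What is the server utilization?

Server utilization: ρ = λ/μ
ρ = 13.6/21.7 = 0.6267
The server is busy 62.67% of the time.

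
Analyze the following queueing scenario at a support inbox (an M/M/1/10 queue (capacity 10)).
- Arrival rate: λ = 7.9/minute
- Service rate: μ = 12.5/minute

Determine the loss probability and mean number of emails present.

ρ = λ/μ = 7.9/12.5 = 0.6320
P₀ = (1-ρ)/(1-ρ^(K+1)) = (1-0.6320)/(1-0.6320^11) = 0.3680/0.9936 = 0.3704
P_K = P₀×ρ^K = 0.37038 × 0.6320^10 = 0.37038 × 0.010166 = 0.003765
Blocking probability P_10 = 0.003765 (0.38%)
L = ρ[1 - (K+1)ρ^K + Kρ^(K+1)] / [(1-ρ)(1-ρ^(K+1))]
L = 0.6320 × (1 - 11×0.010166 + 10×0.0064252) / ((1 - 0.6320) × (1 - 0.0064252)) = 1.6463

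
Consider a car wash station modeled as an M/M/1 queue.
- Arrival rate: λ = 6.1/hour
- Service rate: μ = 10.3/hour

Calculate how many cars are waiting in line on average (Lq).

ρ = λ/μ = 6.1/10.3 = 0.5922
For M/M/1: Lq = λ²/(μ(μ-λ))
Lq = 37.21/(10.3 × 4.20)
Lq = 0.8601 cars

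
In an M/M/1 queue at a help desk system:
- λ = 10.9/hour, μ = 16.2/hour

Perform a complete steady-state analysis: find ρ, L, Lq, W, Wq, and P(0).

Step 1: ρ = λ/μ = 10.9/16.2 = 0.6728
Step 2: L = λ/(μ-λ) = 10.9/5.30 = 2.0566
Step 3: Lq = λ²/(μ(μ-λ)) = 118.81/(16.2×5.30) = 1.3838
Step 4: W = 1/(μ-λ) = 1/5.30 = 0.18868
Step 5: Wq = λ/(μ(μ-λ)) = 10.9/(16.2×5.30) = 0.1270
Step 6: P(0) = 1-ρ = 0.3272
Verify: L = λW = 10.9×0.18868 = 2.0566 ✔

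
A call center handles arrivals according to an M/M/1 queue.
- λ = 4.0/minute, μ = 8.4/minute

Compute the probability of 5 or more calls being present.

ρ = λ/μ = 4.0/8.4 = 0.4762
P(N ≥ n) = ρⁿ
P(N ≥ 5) = 0.4762^5
P(N ≥ 5) = 0.02449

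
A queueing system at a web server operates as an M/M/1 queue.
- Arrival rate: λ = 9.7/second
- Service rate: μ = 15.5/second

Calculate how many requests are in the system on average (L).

ρ = λ/μ = 9.7/15.5 = 0.6258
For M/M/1: L = λ/(μ-λ)
L = 9.7/(15.5-9.7) = 9.7/5.80
L = 1.6724 requests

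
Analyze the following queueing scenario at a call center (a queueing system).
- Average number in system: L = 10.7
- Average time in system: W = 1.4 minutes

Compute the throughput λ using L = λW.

Little's Law: L = λW, so λ = L/W
λ = 10.7/1.4 = 7.6429 calls/minute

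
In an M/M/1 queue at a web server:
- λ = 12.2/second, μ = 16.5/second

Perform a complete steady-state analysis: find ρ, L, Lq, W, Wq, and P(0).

Step 1: ρ = λ/μ = 12.2/16.5 = 0.7394
Step 2: L = λ/(μ-λ) = 12.2/4.30 = 2.8372
Step 3: Lq = λ²/(μ(μ-λ)) = 148.84/(16.5×4.30) = 2.0978
Step 4: W = 1/(μ-λ) = 1/4.30 = 0.23256
Step 5: Wq = λ/(μ(μ-λ)) = 12.2/(16.5×4.30) = 0.1720
Step 6: P(0) = 1-ρ = 0.2606
Verify: L = λW = 12.2×0.23256 = 2.8372 ✔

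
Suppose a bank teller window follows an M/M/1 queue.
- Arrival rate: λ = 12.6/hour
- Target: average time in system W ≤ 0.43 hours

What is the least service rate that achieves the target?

For M/M/1: W = 1/(μ-λ)
Need W ≤ 0.43, so 1/(μ-λ) ≤ 0.43
μ - λ ≥ 1/0.43 = 2.3256
μ ≥ 12.6 + 2.3256 = 14.9256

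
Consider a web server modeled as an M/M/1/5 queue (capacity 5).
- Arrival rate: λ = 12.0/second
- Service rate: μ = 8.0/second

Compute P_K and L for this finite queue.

ρ = λ/μ = 12.0/8.0 = 1.5000
P₀ = (1-ρ)/(1-ρ^(K+1)) = (1-1.5000)/(1-1.5000^6) = -0.5000/-10.3906 = 0.04812
P_K = P₀×ρ^K = 0.04812 × 1.5000^5 = 0.04812 × 7.5938 = 0.3654
Blocking probability P_5 = 0.3654 (36.54%)
L = ρ[1 - (K+1)ρ^K + Kρ^(K+1)] / [(1-ρ)(1-ρ^(K+1))]
L = 1.5000 × (1 - 6×7.59375 + 5×11.3906) / ((1 - 1.5000) × (1 - 11.3906)) = 3.5774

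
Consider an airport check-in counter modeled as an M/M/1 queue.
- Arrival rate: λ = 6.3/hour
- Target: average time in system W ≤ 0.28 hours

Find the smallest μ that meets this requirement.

For M/M/1: W = 1/(μ-λ)
Need W ≤ 0.28, so 1/(μ-λ) ≤ 0.28
μ - λ ≥ 1/0.28 = 3.5714
μ ≥ 6.3 + 3.5714 = 9.8714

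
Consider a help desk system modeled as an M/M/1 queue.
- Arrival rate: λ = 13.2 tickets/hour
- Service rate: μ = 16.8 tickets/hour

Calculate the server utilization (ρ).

Server utilization: ρ = λ/μ
ρ = 13.2/16.8 = 0.7857
The server is busy 78.57% of the time.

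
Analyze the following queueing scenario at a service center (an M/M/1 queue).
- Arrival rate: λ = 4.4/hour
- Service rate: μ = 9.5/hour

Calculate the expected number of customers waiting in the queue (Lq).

ρ = λ/μ = 4.4/9.5 = 0.4632
For M/M/1: Lq = λ²/(μ(μ-λ))
Lq = 19.36/(9.5 × 5.10)
Lq = 0.3996 customers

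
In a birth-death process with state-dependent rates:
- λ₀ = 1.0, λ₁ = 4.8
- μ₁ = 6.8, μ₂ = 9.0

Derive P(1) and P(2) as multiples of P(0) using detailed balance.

Balance equations:
State 0: λ₀P₀ = μ₁P₁ → P₁ = (λ₀/μ₁)P₀ = (1.0/6.8)P₀ = 0.1471P₀
State 1: P₂ = (λ₀λ₁)/(μ₁μ₂)P₀ = (1.0×4.8)/(6.8×9.0)P₀ = 0.07843P₀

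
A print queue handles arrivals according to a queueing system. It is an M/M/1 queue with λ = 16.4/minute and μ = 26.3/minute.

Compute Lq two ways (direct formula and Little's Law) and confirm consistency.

Method 1 (direct): Lq = λ²/(μ(μ-λ)) = 268.96/(26.3 × 9.90) = 1.0330

Method 2 (Little's Law):
W = 1/(μ-λ) = 1/9.90 = 0.10101
Wq = W - 1/μ = 0.10101 - 0.038023 = 0.06299
Lq = λWq = 16.4 × 0.06299 = 1.0330 ✔ (matches Method 1)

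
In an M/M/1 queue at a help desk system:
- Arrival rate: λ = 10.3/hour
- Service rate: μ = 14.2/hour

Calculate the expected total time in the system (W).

First, compute utilization: ρ = λ/μ = 10.3/14.2 = 0.7254
For M/M/1: W = 1/(μ-λ)
W = 1/(14.2-10.3) = 1/3.90
W = 0.2564 hours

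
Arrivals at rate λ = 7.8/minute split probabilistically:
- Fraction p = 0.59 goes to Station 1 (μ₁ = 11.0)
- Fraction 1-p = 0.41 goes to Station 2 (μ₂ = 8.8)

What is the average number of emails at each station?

Effective rates: λ₁ = 7.8×0.59 = 4.602, λ₂ = 7.8×0.41 = 3.198
Station 1: ρ₁ = 4.602/11.0 = 0.41836, L₁ = ρ₁/(1-ρ₁) = 0.41836/(1-0.41836) = 0.7193
Station 2: ρ₂ = 3.198/8.8 = 0.36341, L₂ = ρ₂/(1-ρ₂) = 0.36341/(1-0.36341) = 0.5709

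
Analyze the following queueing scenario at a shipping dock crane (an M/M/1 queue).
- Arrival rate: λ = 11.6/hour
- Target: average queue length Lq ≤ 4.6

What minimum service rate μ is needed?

For M/M/1: Lq = λ²/(μ(μ-λ))
Need Lq ≤ 4.6, i.e. μ(μ-λ) ≥ λ²/4.6
μ² - 11.6μ - 134.56/4.6 ≥ 0  →  μ² - 11.6μ - 29.25217 ≥ 0
Quadratic formula (positive root): μ = [λ + √(λ² + 4×29.25217)]/2
Discriminant: 134.56 + 4×29.25217 = 251.5687, √251.5687 = 15.8609
μ ≥ (11.6 + 15.8609)/2 = 13.7305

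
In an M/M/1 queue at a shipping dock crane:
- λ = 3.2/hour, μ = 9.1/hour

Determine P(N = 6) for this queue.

ρ = λ/μ = 3.2/9.1 = 0.35165
P(n) = (1-ρ)ρⁿ
P(6) = (1-0.35165) × 0.35165^6
P(6) = 0.6483 × 0.001891
P(6) = 0.001226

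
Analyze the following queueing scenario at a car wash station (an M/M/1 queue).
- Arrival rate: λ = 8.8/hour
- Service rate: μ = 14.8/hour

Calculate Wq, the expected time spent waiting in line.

First, compute utilization: ρ = λ/μ = 8.8/14.8 = 0.5946
For M/M/1: Wq = λ/(μ(μ-λ))
Wq = 8.8/(14.8 × (14.8-8.8))
Wq = 8.8/(14.8 × 6.00)
Wq = 0.09910 hours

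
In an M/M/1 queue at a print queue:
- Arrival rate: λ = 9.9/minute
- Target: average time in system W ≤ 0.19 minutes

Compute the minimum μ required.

For M/M/1: W = 1/(μ-λ)
Need W ≤ 0.19, so 1/(μ-λ) ≤ 0.19
μ - λ ≥ 1/0.19 = 5.2632
μ ≥ 9.9 + 5.2632 = 15.1632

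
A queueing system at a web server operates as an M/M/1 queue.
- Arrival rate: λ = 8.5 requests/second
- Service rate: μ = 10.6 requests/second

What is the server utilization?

Server utilization: ρ = λ/μ
ρ = 8.5/10.6 = 0.8019
The server is busy 80.19% of the time.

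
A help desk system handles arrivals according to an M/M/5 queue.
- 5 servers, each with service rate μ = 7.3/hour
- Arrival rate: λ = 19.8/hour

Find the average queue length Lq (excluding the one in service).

Traffic intensity: ρ = λ/(cμ) = 19.8/(5×7.3) = 0.5425
Since ρ = 0.5425 < 1, system is stable.
Offered load a = λ/μ = cρ = 19.8/7.3 = 2.7123
P₀ = [ Σₙ₌₀^4 aⁿ/n! + a^5/(5!(1-ρ)) ]⁻¹
Σ = a^0/0! + a^1/1! + a^2/2! + a^3/3! + a^4/4! = 1.0000 + 2.7123 + 3.6784 + 3.3256 + 2.2551 = 12.9714
a^5/(5!(1-ρ)) = 146.7951/(120 × 0.45753) = 2.6737
P₀ = 1/(12.9714 + 2.6737) = 0.06392
Lq = P₀·a^5·ρ / (5!(1-ρ)²) = 0.063918 × 146.7951 × 0.54247 / (120 × 0.20934) = 0.2026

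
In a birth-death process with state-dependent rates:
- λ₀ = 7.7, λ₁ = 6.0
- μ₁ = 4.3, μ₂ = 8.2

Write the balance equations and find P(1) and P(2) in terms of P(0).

Balance equations:
State 0: λ₀P₀ = μ₁P₁ → P₁ = (λ₀/μ₁)P₀ = (7.7/4.3)P₀ = 1.7907P₀
State 1: P₂ = (λ₀λ₁)/(μ₁μ₂)P₀ = (7.7×6.0)/(4.3×8.2)P₀ = 1.3103P₀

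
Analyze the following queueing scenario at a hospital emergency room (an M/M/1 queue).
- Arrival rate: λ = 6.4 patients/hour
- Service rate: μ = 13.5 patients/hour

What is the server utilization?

Server utilization: ρ = λ/μ
ρ = 6.4/13.5 = 0.4741
The server is busy 47.41% of the time.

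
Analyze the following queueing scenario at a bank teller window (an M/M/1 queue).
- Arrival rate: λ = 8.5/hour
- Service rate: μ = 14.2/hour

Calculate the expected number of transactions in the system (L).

ρ = λ/μ = 8.5/14.2 = 0.5986
For M/M/1: L = λ/(μ-λ)
L = 8.5/(14.2-8.5) = 8.5/5.70
L = 1.4912 transactions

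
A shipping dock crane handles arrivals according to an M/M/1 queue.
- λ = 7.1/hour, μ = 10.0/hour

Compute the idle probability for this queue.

ρ = λ/μ = 7.1/10.0 = 0.7100
P(0) = 1 - ρ = 1 - 0.7100 = 0.2900
The server is idle 29.00% of the time.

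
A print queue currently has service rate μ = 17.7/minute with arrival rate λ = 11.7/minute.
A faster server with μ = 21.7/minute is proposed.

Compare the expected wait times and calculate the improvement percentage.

System 1: ρ₁ = 11.7/17.7 = 0.6610, W₁ = 1/(17.7-11.7) = 0.16667
System 2: ρ₂ = 11.7/21.7 = 0.5392, W₂ = 1/(21.7-11.7) = 0.10000
Improvement: (W₁-W₂)/W₁ = (0.16667-0.10000)/0.16667 = 40.00%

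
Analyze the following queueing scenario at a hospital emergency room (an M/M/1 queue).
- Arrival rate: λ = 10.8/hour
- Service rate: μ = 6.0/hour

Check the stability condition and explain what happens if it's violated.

Stability requires ρ = λ/(cμ) < 1
ρ = 10.8/(1 × 6.0) = 10.8/6.00 = 1.8000
Since 1.8000 ≥ 1, the system is UNSTABLE.
Queue grows without bound. Need μ > λ = 10.8.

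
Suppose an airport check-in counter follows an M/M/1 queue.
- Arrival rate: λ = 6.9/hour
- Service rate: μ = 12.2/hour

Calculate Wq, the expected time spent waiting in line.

First, compute utilization: ρ = λ/μ = 6.9/12.2 = 0.5656
For M/M/1: Wq = λ/(μ(μ-λ))
Wq = 6.9/(12.2 × (12.2-6.9))
Wq = 6.9/(12.2 × 5.30)
Wq = 0.1067 hours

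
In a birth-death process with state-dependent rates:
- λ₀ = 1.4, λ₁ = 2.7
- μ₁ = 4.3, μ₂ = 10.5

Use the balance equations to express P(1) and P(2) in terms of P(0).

Balance equations:
State 0: λ₀P₀ = μ₁P₁ → P₁ = (λ₀/μ₁)P₀ = (1.4/4.3)P₀ = 0.3256P₀
State 1: P₂ = (λ₀λ₁)/(μ₁μ₂)P₀ = (1.4×2.7)/(4.3×10.5)P₀ = 0.08372P₀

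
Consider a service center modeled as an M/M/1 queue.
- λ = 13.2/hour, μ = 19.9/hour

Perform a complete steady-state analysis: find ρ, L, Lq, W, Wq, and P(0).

Step 1: ρ = λ/μ = 13.2/19.9 = 0.6633
Step 2: L = λ/(μ-λ) = 13.2/6.70 = 1.9701
Step 3: Lq = λ²/(μ(μ-λ)) = 174.24/(19.9×6.70) = 1.3068
Step 4: W = 1/(μ-λ) = 1/6.70 = 0.14925
Step 5: Wq = λ/(μ(μ-λ)) = 13.2/(19.9×6.70) = 0.09900
Step 6: P(0) = 1-ρ = 0.3367
Verify: L = λW = 13.2×0.14925 = 1.9701 ✔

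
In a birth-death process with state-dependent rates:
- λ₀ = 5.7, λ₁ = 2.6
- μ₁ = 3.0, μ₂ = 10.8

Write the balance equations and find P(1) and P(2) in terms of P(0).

Balance equations:
State 0: λ₀P₀ = μ₁P₁ → P₁ = (λ₀/μ₁)P₀ = (5.7/3.0)P₀ = 1.9000P₀
State 1: P₂ = (λ₀λ₁)/(μ₁μ₂)P₀ = (5.7×2.6)/(3.0×10.8)P₀ = 0.4574P₀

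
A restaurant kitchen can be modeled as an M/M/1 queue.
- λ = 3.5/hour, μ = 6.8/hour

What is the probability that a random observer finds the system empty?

ρ = λ/μ = 3.5/6.8 = 0.5147
P(0) = 1 - ρ = 1 - 0.5147 = 0.4853
The server is idle 48.53% of the time.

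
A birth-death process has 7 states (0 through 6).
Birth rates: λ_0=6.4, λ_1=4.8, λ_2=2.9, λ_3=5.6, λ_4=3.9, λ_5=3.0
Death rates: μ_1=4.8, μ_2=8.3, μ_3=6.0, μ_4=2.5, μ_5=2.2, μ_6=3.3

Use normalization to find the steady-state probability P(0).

Ratios P(n)/P(0) = (λ₀···λₙ₋₁)/(μ₁···μₙ):
P(1)/P(0) = (6.4)/(4.8) = 1.3333
P(2)/P(0) = (6.4×4.8)/(4.8×8.3) = 0.7711
P(3)/P(0) = (6.4×4.8×2.9)/(4.8×8.3×6.0) = 0.3727
P(4)/P(0) = (6.4×4.8×2.9×5.6)/(4.8×8.3×6.0×2.5) = 0.8348
P(5)/P(0) = (6.4×4.8×2.9×5.6×3.9)/(4.8×8.3×6.0×2.5×2.2) = 1.4799
P(6)/P(0) = (6.4×4.8×2.9×5.6×3.9×3.0)/(4.8×8.3×6.0×2.5×2.2×3.3) = 1.3454

Normalization: ∑ P(n) = 1
P(0) × (1.0000 + 1.3333 + 0.7711 + 0.3727 + 0.8348 + 1.4799 + 1.3454) = 1
P(0) × 7.1372 = 1
P(0) = 1/7.1372 = 0.1401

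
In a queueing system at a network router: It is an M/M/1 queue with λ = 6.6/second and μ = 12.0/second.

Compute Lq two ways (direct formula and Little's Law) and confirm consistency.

Method 1 (direct): Lq = λ²/(μ(μ-λ)) = 43.56/(12.0 × 5.40) = 0.6722

Method 2 (Little's Law):
W = 1/(μ-λ) = 1/5.40 = 0.185185
Wq = W - 1/μ = 0.185185 - 0.0833333 = 0.10185
Lq = λWq = 6.6 × 0.10185 = 0.6722 ✔ (matches Method 1)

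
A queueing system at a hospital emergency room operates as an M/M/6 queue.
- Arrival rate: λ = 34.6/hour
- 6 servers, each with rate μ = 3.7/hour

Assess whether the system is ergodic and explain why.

Stability requires ρ = λ/(cμ) < 1
ρ = 34.6/(6 × 3.7) = 34.6/22.20 = 1.5586
Since 1.5586 ≥ 1, the system is UNSTABLE.
Need c > λ/μ = 34.6/3.7 = 9.35.
Minimum servers needed: c = 10.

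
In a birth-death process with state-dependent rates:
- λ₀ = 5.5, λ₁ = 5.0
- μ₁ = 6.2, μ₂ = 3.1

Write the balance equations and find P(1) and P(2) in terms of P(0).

Balance equations:
State 0: λ₀P₀ = μ₁P₁ → P₁ = (λ₀/μ₁)P₀ = (5.5/6.2)P₀ = 0.8871P₀
State 1: P₂ = (λ₀λ₁)/(μ₁μ₂)P₀ = (5.5×5.0)/(6.2×3.1)P₀ = 1.4308P₀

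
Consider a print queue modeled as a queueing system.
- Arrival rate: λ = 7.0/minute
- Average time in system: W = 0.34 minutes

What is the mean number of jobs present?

Little's Law: L = λW
L = 7.0 × 0.34 = 2.3800 jobs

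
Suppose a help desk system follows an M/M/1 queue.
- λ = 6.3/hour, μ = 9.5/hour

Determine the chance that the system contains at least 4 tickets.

ρ = λ/μ = 6.3/9.5 = 0.66316
P(N ≥ n) = ρⁿ
P(N ≥ 4) = 0.66316^4
P(N ≥ 4) = 0.1934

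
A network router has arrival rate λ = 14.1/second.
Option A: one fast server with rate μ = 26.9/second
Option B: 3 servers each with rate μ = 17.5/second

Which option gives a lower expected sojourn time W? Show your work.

Option A: single server μ = 26.9 (M/M/1)
  ρ_A = 14.1/26.9 = 0.5242
  W_A = 1/(μ-λ) = 1/(26.9-14.1) = 1/12.80 = 0.07812

Option B: 3 servers μ = 17.5 (M/M/3)
  ρ_B = λ/(cμ) = 14.1/(3×17.5) = 0.2686
  Offered load a = λ/μ = cρ = 14.1/17.5 = 0.8057
  P₀ = [ Σₙ₌₀^2 aⁿ/n! + a^3/(3!(1-ρ)) ]⁻¹
  Σ = a^0/0! + a^1/1! + a^2/2! = 1.0000 + 0.8057 + 0.3246 = 2.1303
  a^3/(3!(1-ρ)) = 0.5230/(6 × 0.7314) = 0.1192
  P₀ = 1/(2.1303 + 0.1192) = 0.4445
  Lq = P₀·a^3·ρ / (3!(1-ρ)²) = 0.4445 × 0.5230 × 0.2686 / (6 × 0.5350) = 0.01945
  Wq_B = Lq/λ = 0.019455/14.1 = 0.001380
  W_B = Wq_B + 1/μ = 0.001380 + 0.05714 = 0.05852

Since W_B = 0.05852 < W_A = 0.07812, Option B (multiple servers) has the shorter time in system.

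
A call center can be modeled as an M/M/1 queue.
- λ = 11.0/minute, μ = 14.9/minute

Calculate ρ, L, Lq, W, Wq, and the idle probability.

Step 1: ρ = λ/μ = 11.0/14.9 = 0.7383
Step 2: L = λ/(μ-λ) = 11.0/3.90 = 2.8205
Step 3: Lq = λ²/(μ(μ-λ)) = 121.00/(14.9×3.90) = 2.0823
Step 4: W = 1/(μ-λ) = 1/3.90 = 0.25641
Step 5: Wq = λ/(μ(μ-λ)) = 11.0/(14.9×3.90) = 0.1893
Step 6: P(0) = 1-ρ = 0.2617
Verify: L = λW = 11.0×0.25641 = 2.8205 ✔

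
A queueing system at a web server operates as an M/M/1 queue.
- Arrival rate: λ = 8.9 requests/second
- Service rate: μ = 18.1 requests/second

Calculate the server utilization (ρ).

Server utilization: ρ = λ/μ
ρ = 8.9/18.1 = 0.4917
The server is busy 49.17% of the time.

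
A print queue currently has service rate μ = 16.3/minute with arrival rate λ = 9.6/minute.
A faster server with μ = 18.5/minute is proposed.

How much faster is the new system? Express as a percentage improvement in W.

System 1: ρ₁ = 9.6/16.3 = 0.5890, W₁ = 1/(16.3-9.6) = 0.1493
System 2: ρ₂ = 9.6/18.5 = 0.5189, W₂ = 1/(18.5-9.6) = 0.1124
Improvement: (W₁-W₂)/W₁ = (0.1493-0.1124)/0.1493 = 24.72%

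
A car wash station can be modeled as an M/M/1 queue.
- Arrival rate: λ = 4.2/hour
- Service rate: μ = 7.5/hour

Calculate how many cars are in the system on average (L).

ρ = λ/μ = 4.2/7.5 = 0.5600
For M/M/1: L = λ/(μ-λ)
L = 4.2/(7.5-4.2) = 4.2/3.30
L = 1.2727 cars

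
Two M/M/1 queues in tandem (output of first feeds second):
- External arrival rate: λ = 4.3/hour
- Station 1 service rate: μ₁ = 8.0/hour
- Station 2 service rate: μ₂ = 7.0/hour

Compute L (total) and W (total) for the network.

By Jackson's theorem, each station behaves as independent M/M/1.
Station 1: ρ₁ = 4.3/8.0 = 0.5375, L₁ = ρ₁/(1-ρ₁) = λ/(μ₁-λ) = 4.3/3.70 = 1.16216
Station 2: ρ₂ = 4.3/7.0 = 0.6143, L₂ = ρ₂/(1-ρ₂) = λ/(μ₂-λ) = 4.3/2.70 = 1.59259
Total: L = L₁ + L₂ = 1.16216 + 1.59259 = 2.75475
W = L/λ = 2.75475/4.3 = 0.6406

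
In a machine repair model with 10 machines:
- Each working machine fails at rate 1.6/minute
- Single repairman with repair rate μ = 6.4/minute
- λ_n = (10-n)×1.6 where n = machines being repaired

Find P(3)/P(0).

P(3)/P(0) = ∏_{i=0}^{3-1} λ_i/μ_{i+1}
= (10-0)×1.6/6.4 × (10-1)×1.6/6.4 × (10-2)×1.6/6.4
= 11.2500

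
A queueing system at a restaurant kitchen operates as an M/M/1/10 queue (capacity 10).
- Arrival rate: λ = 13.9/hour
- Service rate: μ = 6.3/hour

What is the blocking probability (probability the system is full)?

ρ = λ/μ = 13.9/6.3 = 2.20635
P₀ = (1-ρ)/(1-ρ^(K+1)) = (1-2.20635)/(1-2.20635^11) = -1.20635/-6030.4048 = 0.0002000
P_K = P₀×ρ^K = 0.000200045 × 2.20635^10 = 0.000200045 × 2733.6573 = 0.5469
Blocking probability = 54.69%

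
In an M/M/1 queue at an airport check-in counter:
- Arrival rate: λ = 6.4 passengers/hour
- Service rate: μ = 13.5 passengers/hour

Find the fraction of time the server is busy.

Server utilization: ρ = λ/μ
ρ = 6.4/13.5 = 0.4741
The server is busy 47.41% of the time.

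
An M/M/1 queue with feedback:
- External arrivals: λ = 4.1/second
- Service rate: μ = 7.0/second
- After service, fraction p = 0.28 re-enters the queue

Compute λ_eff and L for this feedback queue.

Effective arrival rate: λ_eff = λ/(1-p) = 4.1/(1-0.28) = 4.1/0.72 = 5.694444
ρ = λ_eff/μ = 5.694444/7.0 = 0.813492
L = ρ/(1-ρ) = 0.813492/(1-0.813492) = 4.3617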